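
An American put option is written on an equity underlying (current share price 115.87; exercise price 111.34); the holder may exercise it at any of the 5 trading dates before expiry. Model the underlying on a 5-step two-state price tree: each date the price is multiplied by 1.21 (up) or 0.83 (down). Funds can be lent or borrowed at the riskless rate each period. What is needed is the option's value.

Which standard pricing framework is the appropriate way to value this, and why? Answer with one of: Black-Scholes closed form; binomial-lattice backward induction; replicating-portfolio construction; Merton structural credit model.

Key observation: an American put (K = 111.34, S₀ = 115.87) on a 5-date tree has no closed form — the optimal stopping decision is embedded and must be resolved recursively from expiry.

framework: binomial-lattice backward induction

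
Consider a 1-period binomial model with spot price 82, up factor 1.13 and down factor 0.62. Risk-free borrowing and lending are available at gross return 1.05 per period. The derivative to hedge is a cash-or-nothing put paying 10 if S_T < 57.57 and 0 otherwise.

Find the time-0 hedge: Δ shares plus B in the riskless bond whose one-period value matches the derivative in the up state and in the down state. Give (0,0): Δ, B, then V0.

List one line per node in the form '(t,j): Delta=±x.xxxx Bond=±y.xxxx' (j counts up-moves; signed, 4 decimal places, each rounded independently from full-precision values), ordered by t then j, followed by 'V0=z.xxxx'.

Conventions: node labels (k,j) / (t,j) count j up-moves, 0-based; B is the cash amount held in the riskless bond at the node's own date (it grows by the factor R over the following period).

No-arbitrage ⇒ martingale measure with p* = (R−d)/(u−d) = 0.8431.
Terminal payoffs: V(1,0)=10.0000, V(1,1)=0.0000
(0,0): S=82.0000. Δ = (V_up−V_dn)/(S_up−S_dn) = (0.0000−10.0000)/(92.6600−50.8400) = -0.2391. V = [p*·0.0000 + (1−p*)·10.0000]/1.05 = 1.4939. B = V − Δ·S = 21.1018.
As a check, the time-0 holding Δ(0,0)·S0 + B(0,0) comes to 1.4939 — exactly V0.

(0,0): Delta=-0.2391 Bond=21.1018
V0=1.4939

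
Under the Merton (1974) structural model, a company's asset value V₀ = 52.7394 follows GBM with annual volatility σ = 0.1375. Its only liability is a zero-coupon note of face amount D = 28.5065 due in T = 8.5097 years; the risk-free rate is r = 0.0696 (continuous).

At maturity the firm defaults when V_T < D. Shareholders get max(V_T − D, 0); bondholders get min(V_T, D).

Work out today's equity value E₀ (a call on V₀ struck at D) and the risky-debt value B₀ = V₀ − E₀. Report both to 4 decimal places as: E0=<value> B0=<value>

With assets at 52.7394 and a single debt payment of 28.5065 at 8.5097 years:
d₁ = [ln(V₀/D) + (r + σ²/2)T] / (σ√T)
   = [ln(52.7394/28.5065) + (0.0696 + 0.5·0.1375²)·8.5097] / (0.1375·√8.5097)
   = [0.615231 + 0.672718] / 0.401107 = 3.210989
d₂ = d₁ − σ√T = 3.210989 − 0.401107 = 2.809883
N(d₁) = 0.999339,  N(d₂) = 0.997522,  e^(−rT) = 0.553068
E₀ = V₀·N(d₁) − D·e^(−rT)·N(d₂)
   = 52.7394·0.999339 − 28.5065·0.553068·0.997522 = 36.977566
B₀ = V₀ − E₀ = 52.7394 − 36.977566 = 15.761834

E0=36.9776 B0=15.7618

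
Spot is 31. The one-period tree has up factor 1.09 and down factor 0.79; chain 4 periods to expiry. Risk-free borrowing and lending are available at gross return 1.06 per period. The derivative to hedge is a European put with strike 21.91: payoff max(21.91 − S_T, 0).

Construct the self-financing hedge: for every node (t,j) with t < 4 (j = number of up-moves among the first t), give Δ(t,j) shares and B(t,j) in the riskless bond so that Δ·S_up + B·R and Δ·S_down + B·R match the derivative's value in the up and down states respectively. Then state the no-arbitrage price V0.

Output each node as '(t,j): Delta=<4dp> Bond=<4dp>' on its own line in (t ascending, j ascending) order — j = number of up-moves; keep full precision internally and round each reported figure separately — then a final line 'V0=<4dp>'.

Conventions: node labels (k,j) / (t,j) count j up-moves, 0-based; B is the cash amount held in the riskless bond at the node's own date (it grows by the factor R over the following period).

Arbitrage-free pricing uses the up-move probability p* = (R−d)/(u−d) = 0.9000, discounting each step at R = 1.06.
At maturity the claim pays: V(4,0)=9.8355, V(4,1)=5.2502, V(4,2)=0.0000, V(4,3)=0.0000, V(4,4)=0.0000
Node (3,0) S=15.2842: V=(p*·5.2502+(1−p*)·9.8355)/1.06=5.3856; Δ=(5.2502−9.8355)/(16.6598−12.0745)=-1.0000; B=V−Δ·S=20.6698
Node (3,1) S=21.0883: V=(p*·0.0000+(1−p*)·5.2502)/1.06=0.4953; Δ=(0.0000−5.2502)/(22.9863−16.6598)=-0.8299; B=V−Δ·S=17.9960
Node (3,2) S=29.0966: V=(p*·0.0000+(1−p*)·0.0000)/1.06=0.0000; Δ=(0.0000−0.0000)/(31.7153−22.9863)=0.0000; B=V−Δ·S=0.0000
Node (3,3) S=40.1459: V=(p*·0.0000+(1−p*)·0.0000)/1.06=0.0000; Δ=(0.0000−0.0000)/(43.7590−31.7153)=0.0000; B=V−Δ·S=0.0000
Node (2,0) S=19.3471: V=(p*·0.4953+(1−p*)·5.3856)/1.06=0.9286; Δ=(0.4953−5.3856)/(21.0883−15.2842)=-0.8426; B=V−Δ·S=17.2296
Node (2,1) S=26.6941: V=(p*·0.0000+(1−p*)·0.4953)/1.06=0.0467; Δ=(0.0000−0.4953)/(29.0966−21.0883)=-0.0618; B=V−Δ·S=1.6977
Node (2,2) S=36.8311: V=(p*·0.0000+(1−p*)·0.0000)/1.06=0.0000; Δ=(0.0000−0.0000)/(40.1459−29.0966)=0.0000; B=V−Δ·S=0.0000
Node (1,0) S=24.4900: V=(p*·0.0467+(1−p*)·0.9286)/1.06=0.1273; Δ=(0.0467−0.9286)/(26.6941−19.3471)=-0.1200; B=V−Δ·S=3.0669
Node (1,1) S=33.7900: V=(p*·0.0000+(1−p*)·0.0467)/1.06=0.0044; Δ=(0.0000−0.0467)/(36.8311−26.6941)=-0.0046; B=V−Δ·S=0.1602
Node (0,0) S=31.0000: V=(p*·0.0044+(1−p*)·0.1273)/1.06=0.0158; Δ=(0.0044−0.1273)/(33.7900−24.4900)=-0.0132; B=V−Δ·S=0.4253
As a check, the time-0 holding Δ(0,0)·S0 + B(0,0) comes to 0.0158 — exactly V0.

(0,0): Delta=-0.0132 Bond=0.4253
(1,0): Delta=-0.1200 Bond=3.0669
(1,1): Delta=-0.0046 Bond=0.1602
(2,0): Delta=-0.8426 Bond=17.2296
(2,1): Delta=-0.0618 Bond=1.6977
(2,2): Delta=0.0000 Bond=0.0000
(3,0): Delta=-1.0000 Bond=20.6698
(3,1): Delta=-0.8299 Bond=17.9960
(3,2): Delta=0.0000 Bond=0.0000
(3,3): Delta=0.0000 Bond=0.0000
V0=0.0158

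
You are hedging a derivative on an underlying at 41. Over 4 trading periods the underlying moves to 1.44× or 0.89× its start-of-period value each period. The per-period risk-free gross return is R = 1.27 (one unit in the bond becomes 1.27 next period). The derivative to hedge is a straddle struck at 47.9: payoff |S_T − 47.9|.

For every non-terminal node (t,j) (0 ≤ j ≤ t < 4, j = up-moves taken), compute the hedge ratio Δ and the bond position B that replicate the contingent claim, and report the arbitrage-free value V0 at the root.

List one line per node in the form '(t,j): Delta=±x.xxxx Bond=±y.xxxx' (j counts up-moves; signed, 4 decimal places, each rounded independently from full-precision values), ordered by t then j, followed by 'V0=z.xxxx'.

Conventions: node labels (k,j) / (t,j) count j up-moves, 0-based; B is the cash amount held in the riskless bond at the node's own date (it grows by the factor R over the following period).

Under the risk-neutral measure, an up-move has probability p* = (R−d)/(u−d) = 0.6909 and values discount at R = 1.27.
Terminal payoffs: V(4,0)=22.1757, V(4,1)=6.2786, V(4,2)=19.4424, V(4,3)=61.0586, V(4,4)=128.3925
Node (3,0) S=28.9037: V=(p*·6.2786+(1−p*)·22.1757)/1.27=8.8128; Δ=(6.2786−22.1757)/(41.6214−25.7243)=-1.0000; B=V−Δ·S=37.7165
Node (3,1) S=46.7656: V=(p*·19.4424+(1−p*)·6.2786)/1.27=12.1052; Δ=(19.4424−6.2786)/(67.3424−41.6214)=0.5118; B=V−Δ·S=-11.8290
Node (3,2) S=75.6657: V=(p*·61.0586+(1−p*)·19.4424)/1.27=37.9491; Δ=(61.0586−19.4424)/(108.9586−67.3424)=1.0000; B=V−Δ·S=-37.7165
Node (3,3) S=122.4253: V=(p*·128.3925+(1−p*)·61.0586)/1.27=84.7088; Δ=(128.3925−61.0586)/(176.2925−108.9586)=1.0000; B=V−Δ·S=-37.7165
Node (2,0) S=32.4761: V=(p*·12.1052+(1−p*)·8.8128)/1.27=8.7304; Δ=(12.1052−8.8128)/(46.7656−28.9037)=0.1843; B=V−Δ·S=2.7442
Node (2,1) S=52.5456: V=(p*·37.9491+(1−p*)·12.1052)/1.27=23.5913; Δ=(37.9491−12.1052)/(75.6657−46.7656)=0.8943; B=V−Δ·S=-23.3976
Node (2,2) S=85.0176: V=(p*·84.7088+(1−p*)·37.9491)/1.27=55.3195; Δ=(84.7088−37.9491)/(122.4253−75.6657)=1.0000; B=V−Δ·S=-29.6981
Node (1,0) S=36.4900: V=(p*·23.5913+(1−p*)·8.7304)/1.27=14.9590; Δ=(23.5913−8.7304)/(52.5456−32.4761)=0.7405; B=V−Δ·S=-12.0609
Node (1,1) S=59.0400: V=(p*·55.3195+(1−p*)·23.5913)/1.27=35.8367; Δ=(55.3195−23.5913)/(85.0176−52.5456)=0.9771; B=V−Δ·S=-21.8509
Node (0,0) S=41.0000: V=(p*·35.8367+(1−p*)·14.9590)/1.27=23.1367; Δ=(35.8367−14.9590)/(59.0400−36.4900)=0.9258; B=V−Δ·S=-14.8228
As a check, the time-0 holding Δ(0,0)·S0 + B(0,0) comes to 23.1367 — exactly V0.

(0,0): Delta=0.9258 Bond=-14.8228
(1,0): Delta=0.7405 Bond=-12.0609
(1,1): Delta=0.9771 Bond=-21.8509
(2,0): Delta=0.1843 Bond=2.7442
(2,1): Delta=0.8943 Bond=-23.3976
(2,2): Delta=1.0000 Bond=-29.6981
(3,0): Delta=-1.0000 Bond=37.7165
(3,1): Delta=0.5118 Bond=-11.8290
(3,2): Delta=1.0000 Bond=-37.7165
(3,3): Delta=1.0000 Bond=-37.7165
V0=23.1367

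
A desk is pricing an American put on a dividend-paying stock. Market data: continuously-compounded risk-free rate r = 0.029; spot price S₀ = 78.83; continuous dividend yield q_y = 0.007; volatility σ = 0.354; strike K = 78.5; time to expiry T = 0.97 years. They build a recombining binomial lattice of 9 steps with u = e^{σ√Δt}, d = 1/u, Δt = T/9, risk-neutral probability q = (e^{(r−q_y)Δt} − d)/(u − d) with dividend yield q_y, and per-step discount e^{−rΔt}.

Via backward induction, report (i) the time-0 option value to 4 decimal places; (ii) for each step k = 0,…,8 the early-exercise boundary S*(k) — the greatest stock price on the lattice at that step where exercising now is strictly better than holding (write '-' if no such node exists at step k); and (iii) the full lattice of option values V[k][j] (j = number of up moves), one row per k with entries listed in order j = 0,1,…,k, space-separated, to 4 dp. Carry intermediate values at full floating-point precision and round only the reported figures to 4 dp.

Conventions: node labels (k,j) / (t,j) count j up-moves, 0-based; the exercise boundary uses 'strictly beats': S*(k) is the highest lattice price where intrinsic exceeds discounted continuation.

price = 10.2080
boundary = - - - - 49.5225 44.0890 49.5225 55.6256 62.4809
tree:
10.2080
13.8581 6.3386
18.2933 9.1658 3.3312
23.4115 12.8935 5.2061 1.3314
28.9775 17.5622 7.9432 2.2886 0.3079
34.4110 23.0435 11.7661 3.8727 0.5953 0.0000
39.2483 28.9775 16.7950 6.4202 1.1510 0.0000 0.0000
43.5549 34.4110 22.8744 10.3491 2.2254 0.0000 0.0000 0.0000
47.3890 39.2483 28.9775 16.0191 4.3027 0.0000 0.0000 0.0000 0.0000
50.8024 43.5549 34.4110 22.8744 8.3190 0.0000 0.0000 0.0000 0.0000 0.0000

Δt=0.10778, u=1.12324, d=0.89028, q=0.48117, disc=e^(-rΔt)=0.99688
k=9 terminal: V=max(K-S,0) → 50.8024 43.5549 34.4110 22.8744 8.3190 0.0000 0.0000 0.0000 0.0000 0.0000
k=8: j=0 S=31.1110 intr=47.3890 cont=47.1675 V=47.3890[EX]; j=1 S=39.2517 intr=39.2483 cont=39.0329 V=39.2483[EX]; j=2 S=49.5225 intr=28.9775 cont=28.7699 V=28.9775[EX]; j=3 S=62.4809 intr=16.0191 cont=15.8213 V=16.0191[EX]; j=4 S=78.8300 intr=0.0000 cont=4.3027 V=4.3027[hold]; j=5 S=99.4571 intr=0.0000 cont=0.0000 V=0.0000[hold]; j=6 S=125.4817 intr=0.0000 cont=0.0000 V=0.0000[hold]; j=7 S=158.3160 intr=0.0000 cont=0.0000 V=0.0000[hold]; j=8 S=199.7419 intr=0.0000 cont=0.0000 V=0.0000[hold]  S*(8)=62.4809
k=7: j=0 S=34.9451 intr=43.5549 cont=43.3363 V=43.5549[EX]; j=1 S=44.0890 intr=34.4110 cont=34.1992 V=34.4110[EX]; j=2 S=55.6256 intr=22.8744 cont=22.6713 V=22.8744[EX]; j=3 S=70.1810 intr=8.3190 cont=10.3491 V=10.3491[hold]; j=4 S=88.5449 intr=0.0000 cont=2.2254 V=2.2254[hold]; j=5 S=111.7141 intr=0.0000 cont=0.0000 V=0.0000[hold]; j=6 S=140.9459 intr=0.0000 cont=0.0000 V=0.0000[hold]; j=7 S=177.8267 intr=0.0000 cont=0.0000 V=0.0000[hold]  S*(7)=55.6256
k=6: j=0 S=39.2517 intr=39.2483 cont=39.0329 V=39.2483[EX]; j=1 S=49.5225 intr=28.9775 cont=28.7699 V=28.9775[EX]; j=2 S=62.4809 intr=16.0191 cont=16.7950 V=16.7950[hold]; j=3 S=78.8300 intr=0.0000 cont=6.4202 V=6.4202[hold]; j=4 S=99.4571 intr=0.0000 cont=1.1510 V=1.1510[hold]; j=5 S=125.4817 intr=0.0000 cont=0.0000 V=0.0000[hold]; j=6 S=158.3160 intr=0.0000 cont=0.0000 V=0.0000[hold]  S*(6)=49.5225
k=5: j=0 S=44.0890 intr=34.4110 cont=34.1992 V=34.4110[EX]; j=1 S=55.6256 intr=22.8744 cont=23.0435 V=23.0435[hold]; j=2 S=70.1810 intr=8.3190 cont=11.7661 V=11.7661[hold]; j=3 S=88.5449 intr=0.0000 cont=3.8727 V=3.8727[hold]; j=4 S=111.7141 intr=0.0000 cont=0.5953 V=0.5953[hold]; j=5 S=140.9459 intr=0.0000 cont=0.0000 V=0.0000[hold]  S*(5)=44.0890
k=4: j=0 S=49.5225 intr=28.9775 cont=28.8510 V=28.9775[EX]; j=1 S=62.4809 intr=16.0191 cont=17.5622 V=17.5622[hold]; j=2 S=78.8300 intr=0.0000 cont=7.9432 V=7.9432[hold]; j=3 S=99.4571 intr=0.0000 cont=2.2886 V=2.2886[hold]; j=4 S=125.4817 intr=0.0000 cont=0.3079 V=0.3079[hold]  S*(4)=49.5225
k=3: j=0 S=55.6256 intr=22.8744 cont=23.4115 V=23.4115[hold]; j=1 S=70.1810 intr=8.3190 cont=12.8935 V=12.8935[hold]; j=2 S=88.5449 intr=0.0000 cont=5.2061 V=5.2061[hold]; j=3 S=111.7141 intr=0.0000 cont=1.3314 V=1.3314[hold]  S*(3)=-
k=2: j=0 S=62.4809 intr=16.0191 cont=18.2933 V=18.2933[hold]; j=1 S=78.8300 intr=0.0000 cont=9.1658 V=9.1658[hold]; j=2 S=99.4571 intr=0.0000 cont=3.3312 V=3.3312[hold]  S*(2)=-
k=1: j=0 S=70.1810 intr=8.3190 cont=13.8581 V=13.8581[hold]; j=1 S=88.5449 intr=0.0000 cont=6.3386 V=6.3386[hold]  S*(1)=-
k=0: j=0 S=78.8300 intr=0.0000 cont=10.2080 V=10.2080[hold]  S*(0)=-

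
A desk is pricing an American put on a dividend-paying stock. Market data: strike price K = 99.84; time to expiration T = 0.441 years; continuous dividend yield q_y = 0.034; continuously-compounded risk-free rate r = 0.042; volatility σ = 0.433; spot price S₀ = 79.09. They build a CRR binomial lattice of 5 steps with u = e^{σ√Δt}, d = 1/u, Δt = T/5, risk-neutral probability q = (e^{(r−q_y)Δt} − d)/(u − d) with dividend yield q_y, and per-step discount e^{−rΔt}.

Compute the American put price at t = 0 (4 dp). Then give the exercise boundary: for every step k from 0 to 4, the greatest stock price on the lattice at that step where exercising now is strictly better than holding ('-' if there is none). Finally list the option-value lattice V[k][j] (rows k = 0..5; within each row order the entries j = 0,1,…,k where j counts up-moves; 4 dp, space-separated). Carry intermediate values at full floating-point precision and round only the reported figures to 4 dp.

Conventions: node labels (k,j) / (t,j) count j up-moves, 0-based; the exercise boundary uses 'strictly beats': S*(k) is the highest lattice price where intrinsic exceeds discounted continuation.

price = 23.6054
boundary = - - 61.1541 69.5463 79.0900
tree:
23.6054
30.8391 15.6550
38.6859 22.2562 8.3534
46.0653 30.2937 13.3912 2.7528
52.5543 38.6859 20.7500 5.2196 0.0000
58.2602 46.0653 30.2937 9.8966 0.0000 0.0000

params: Δt=0.08820 u=1.13723 d=0.87933 q=0.47063 e^(-rΔt)=0.99630
t_5 payoffs: 58.2602 46.0653 30.2937 9.8966 0.0000 0.0000
t_4: node(4,0) S=47.2857 payoff=52.5543 vs cont=52.3267 → 52.5543 [stop]  node(4,1) S=61.1541 payoff=38.6859 vs cont=38.4998 → 38.6859 [stop]  node(4,2) S=79.0900 payoff=20.7500 vs cont=20.6177 → 20.7500 [stop]  node(4,3) S=102.2863 payoff=0.0000 vs cont=5.2196 → 5.2196 [wait]  node(4,4) S=132.2857 payoff=0.0000 vs cont=0.0000 → 0.0000 [wait]  ⇒ S*(4)=79.0900
t_3: node(3,0) S=53.7747 payoff=46.0653 vs cont=45.8572 → 46.0653 [stop]  node(3,1) S=69.5463 payoff=30.2937 vs cont=30.1328 → 30.2937 [stop]  node(3,2) S=89.9434 payoff=9.8966 vs cont=13.3912 → 13.3912 [wait]  node(3,3) S=116.3229 payoff=0.0000 vs cont=2.7528 → 2.7528 [wait]  ⇒ S*(3)=69.5463
t_2: node(2,0) S=61.1541 payoff=38.6859 vs cont=38.4998 → 38.6859 [stop]  node(2,1) S=79.0900 payoff=20.7500 vs cont=22.2562 → 22.2562 [wait]  node(2,2) S=102.2863 payoff=0.0000 vs cont=8.3534 → 8.3534 [wait]  ⇒ S*(2)=61.1541
t_1: node(1,0) S=69.5463 payoff=30.2937 vs cont=30.8391 → 30.8391 [wait]  node(1,1) S=89.9434 payoff=9.8966 vs cont=15.6550 → 15.6550 [wait]  ⇒ S*(1)=-
t_0: node(0,0) S=79.0900 payoff=20.7500 vs cont=23.6054 → 23.6054 [wait]  ⇒ S*(0)=-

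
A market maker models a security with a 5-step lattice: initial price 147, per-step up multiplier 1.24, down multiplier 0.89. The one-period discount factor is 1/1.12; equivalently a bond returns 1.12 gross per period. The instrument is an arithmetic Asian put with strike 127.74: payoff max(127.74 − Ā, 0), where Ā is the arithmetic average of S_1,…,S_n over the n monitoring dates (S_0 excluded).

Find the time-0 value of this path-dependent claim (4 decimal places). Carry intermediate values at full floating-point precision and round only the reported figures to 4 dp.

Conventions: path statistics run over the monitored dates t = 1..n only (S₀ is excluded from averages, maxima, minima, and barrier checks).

price = 0.1953

Set p* = 0.6571 (from d < R < u); the path-dependent value is the discounted p*-expectation over all price paths.
Enumerate all 2^5 = 32 price paths (U = up ×1.24, D = down ×0.89); each path with k up-moves has probability p*^k·(1−p*)^(5−k).
DDDDD: Ā=105.0432, payoff=22.6968, prob=0.004738
UDDDD: Ā=146.3523, payoff=0.0000, prob=0.009081
DUDDD: Ā=136.0623, payoff=0.0000, prob=0.009081
UUDDD: Ā=189.5699, payoff=0.0000, prob=0.017404
DDUDD: Ā=126.9042, payoff=0.8358, prob=0.009081
UDUDD: Ā=176.8103, payoff=0.0000, prob=0.017404
DUUDD: Ā=166.5203, payoff=0.0000, prob=0.017404
UUUDD: Ā=232.0059, payoff=0.0000, prob=0.033358
DDDUD: Ā=118.7535, payoff=8.9865, prob=0.009081
UDDUD: Ā=165.4543, payoff=0.0000, prob=0.017404
DUDUD: Ā=155.1643, payoff=0.0000, prob=0.017404
UUDUD: Ā=216.1840, payoff=0.0000, prob=0.033358
DDUUD: Ā=146.0062, payoff=0.0000, prob=0.017404
UDUUD: Ā=203.4244, payoff=0.0000, prob=0.033358
DUUUD: Ā=193.1344, payoff=0.0000, prob=0.033358
UUUUD: Ā=269.0861, payoff=0.0000, prob=0.063937
DDDDU: Ā=111.4994, payoff=16.2406, prob=0.009081
UDDDU: Ā=155.3474, payoff=0.0000, prob=0.017404
DUDDU: Ā=145.0574, payoff=0.0000, prob=0.017404
UUDDU: Ā=202.1025, payoff=0.0000, prob=0.033358
DDUDU: Ā=135.8993, payoff=0.0000, prob=0.017404
UDUDU: Ā=189.3429, payoff=0.0000, prob=0.033358
DUUDU: Ā=179.0529, payoff=0.0000, prob=0.033358
UUUDU: Ā=249.4669, payoff=0.0000, prob=0.063937
DDDUU: Ā=127.7486, payoff=0.0000, prob=0.017404
UDDUU: Ā=177.9868, payoff=0.0000, prob=0.033358
DUDUU: Ā=167.6968, payoff=0.0000, prob=0.033358
UUDUU: Ā=233.6450, payoff=0.0000, prob=0.063937
DDUUU: Ā=158.5387, payoff=0.0000, prob=0.033358
UDUUU: Ā=220.8854, payoff=0.0000, prob=0.063937
DUUUU: Ā=210.5954, payoff=0.0000, prob=0.063937
UUUUU: Ā=293.4138, payoff=0.0000, prob=0.122546
Price = Σ prob·payoff / R^5 = 0.344197 / 1.762342 = 0.1953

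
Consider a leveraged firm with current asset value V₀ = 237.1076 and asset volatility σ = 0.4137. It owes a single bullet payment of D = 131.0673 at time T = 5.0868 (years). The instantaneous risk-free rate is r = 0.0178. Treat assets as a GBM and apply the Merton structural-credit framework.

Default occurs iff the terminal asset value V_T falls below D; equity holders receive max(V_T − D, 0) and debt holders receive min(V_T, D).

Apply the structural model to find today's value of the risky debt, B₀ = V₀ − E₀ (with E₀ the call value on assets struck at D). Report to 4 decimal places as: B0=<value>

With assets at 237.1076 and a single debt payment of 131.0673 at 5.0868 years:
d₁ = [ln(V₀/D) + (r + σ²/2)T] / (σ√T)
   = [ln(237.1076/131.0673) + (0.0178 + 0.5·0.4137²)·5.0868] / (0.4137·√5.0868)
   = [0.592803 + 0.525842] / 0.933056 = 1.198904
d₂ = d₁ − σ√T = 1.198904 − 0.933056 = 0.265848
N(d₁) = 0.884717,  N(d₂) = 0.604822,  e^(−rT) = 0.913433
E₀ = V₀·N(d₁) − D·e^(−rT)·N(d₂)
   = 237.1076·0.884717 − 131.0673·0.913433·0.604822 = 137.363212
B₀ = V₀ − E₀ = 237.1076 − 137.363212 = 99.744388

B0=99.7444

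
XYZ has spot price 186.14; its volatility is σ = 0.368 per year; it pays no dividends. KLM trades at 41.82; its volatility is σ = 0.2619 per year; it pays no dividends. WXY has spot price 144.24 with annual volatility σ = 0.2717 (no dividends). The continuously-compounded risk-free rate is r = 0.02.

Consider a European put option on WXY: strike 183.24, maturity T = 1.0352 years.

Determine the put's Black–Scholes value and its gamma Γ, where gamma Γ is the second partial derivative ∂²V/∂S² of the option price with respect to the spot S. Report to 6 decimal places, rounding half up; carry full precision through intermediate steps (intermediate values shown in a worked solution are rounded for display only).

price = 40.648608
Γ = 0.008086

σ√T = 0.2717·√1.0352 = 0.276441
d₁ = (ln(S/K) + (r+σ²/2)T) / (σ√T) = (ln(144.24/183.24) + (0.02+0.2717²/2)·1.0352) / 0.276441 = (-0.239318 + 0.058914) / 0.276441 = -0.652598
d₂ = d₁ − σ√T = -0.652598 − 0.276441 = -0.929038
e^{−rT} = 0.979509
N(−d₁) = 0.742992,  N(−d₂) = 0.823565
Put price V = K·e^{−rT}·N(−d₂) − S·N(−d₁) = 147.817801 − 107.169194 = 40.648608
φ(d₁) = (1/√(2π))·e^{−d₁²/2} = 0.322426
Γ = φ(d₁) / (S·σ·√T) = 0.008086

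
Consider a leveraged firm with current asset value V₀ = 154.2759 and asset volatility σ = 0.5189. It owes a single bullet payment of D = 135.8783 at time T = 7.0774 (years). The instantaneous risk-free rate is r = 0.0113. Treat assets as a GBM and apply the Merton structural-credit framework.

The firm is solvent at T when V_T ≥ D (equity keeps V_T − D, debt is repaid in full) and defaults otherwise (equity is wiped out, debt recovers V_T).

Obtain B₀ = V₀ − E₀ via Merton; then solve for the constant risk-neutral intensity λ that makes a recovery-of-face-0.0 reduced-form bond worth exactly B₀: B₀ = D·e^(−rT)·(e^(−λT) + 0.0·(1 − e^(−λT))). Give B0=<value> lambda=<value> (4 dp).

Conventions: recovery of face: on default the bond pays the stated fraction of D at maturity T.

With assets at 154.2759 and a single debt payment of 135.8783 at 7.0774 years:
d₁ = [ln(V₀/D) + (r + σ²/2)T] / (σ√T)
   = [ln(154.2759/135.8783) + (0.0113 + 0.5·0.5189²)·7.0774] / (0.5189·√7.0774)
   = [0.126983 + 1.032795] / 1.380450 = 0.840145
d₂ = d₁ − σ√T = 0.840145 − 1.380450 = -0.540304
N(d₁) = 0.799587,  N(d₂) = 0.294494,  e^(−rT) = 0.923140
E₀ = V₀·N(d₁) − D·e^(−rT)·N(d₂)
   = 154.2759·0.799587 − 135.8783·0.923140·0.294494 = 86.417226
B₀ = V₀ − E₀ = 154.2759 − 86.417226 = 67.858674
e^(−λT) = (B₀·e^(rT)/D − 0)/(1 − 0) = (67.8587·1.083260/135.8783 − 0)/1 = 0.54098842
λ = −ln(0.54098842)/7.0774 = 0.086806

B0=67.8587 lambda=0.0868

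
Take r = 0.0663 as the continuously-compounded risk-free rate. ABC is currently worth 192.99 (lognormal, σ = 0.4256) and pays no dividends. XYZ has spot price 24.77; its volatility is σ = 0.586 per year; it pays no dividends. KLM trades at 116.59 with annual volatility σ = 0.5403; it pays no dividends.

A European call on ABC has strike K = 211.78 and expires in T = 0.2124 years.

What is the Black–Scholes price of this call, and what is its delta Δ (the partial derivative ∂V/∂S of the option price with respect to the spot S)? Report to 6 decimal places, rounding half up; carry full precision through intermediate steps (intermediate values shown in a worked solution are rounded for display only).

σ√T = 0.4256·√0.2124 = 0.196146
d₁ = (ln(S/K) + (r+σ²/2)T) / (σ√T) = (ln(192.99/211.78) + (0.0663+0.4256²/2)·0.2124) / 0.196146 = (-0.092910 + 0.033319) / 0.196146 = -0.303809
d₂ = d₁ − σ√T = -0.303809 − 0.196146 = -0.499955
e^{−rT} = 0.986017
N(d₁) = 0.380637,  N(d₂) = 0.308553
Call price V = S·N(d₁) − K·e^{−rT}·N(d₂) = 73.459044 − 64.431667 = 9.027377
Δ = N(d₁) = 0.380637

price = 9.027377
Δ = 0.380637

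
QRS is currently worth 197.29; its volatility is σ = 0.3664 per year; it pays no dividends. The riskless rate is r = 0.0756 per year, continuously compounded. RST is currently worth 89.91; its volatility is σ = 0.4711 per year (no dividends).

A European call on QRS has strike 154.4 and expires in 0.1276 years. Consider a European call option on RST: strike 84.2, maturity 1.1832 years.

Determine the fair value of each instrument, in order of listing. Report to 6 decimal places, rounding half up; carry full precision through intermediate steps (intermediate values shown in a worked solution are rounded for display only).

[QRS call K=154.4]
σ√T = 0.3664·√0.1276 = 0.130882
d₁ = (ln(S/K) + (r+σ²/2)T) / (σ√T) = (ln(197.29/154.4) + (0.0756+0.3664²/2)·0.1276) / 0.130882 = (0.245128 + 0.018212) / 0.130882 = 2.012035
d₂ = d₁ − σ√T = 2.012035 − 0.130882 = 1.881153
e^{−rT} = 0.990400
N(d₁) = 0.977892,  N(d₂) = 0.970024
price = S·N(d₁) − K·e^{−rT}·N(d₂) = 192.928291 − 148.333938 = 44.594353
[RST call K=84.2]
σ√T = 0.4711·√1.1832 = 0.512439
d₁ = (ln(S/K) + (r+σ²/2)T) / (σ√T) = (ln(89.91/84.2) + (0.0756+0.4711²/2)·1.1832) / 0.512439 = (0.065614 + 0.220747) / 0.512439 = 0.558820
d₂ = d₁ − σ√T = 0.558820 − 0.512439 = 0.046381
e^{−rT} = 0.914434
N(d₁) = 0.711858,  N(d₂) = 0.518497
price = S·N(d₁) − K·e^{−rT}·N(d₂) = 64.003119 − 39.921826 = 24.081293

price(QRS call K=154.4) = 44.594353
price(RST call K=84.2) = 24.081293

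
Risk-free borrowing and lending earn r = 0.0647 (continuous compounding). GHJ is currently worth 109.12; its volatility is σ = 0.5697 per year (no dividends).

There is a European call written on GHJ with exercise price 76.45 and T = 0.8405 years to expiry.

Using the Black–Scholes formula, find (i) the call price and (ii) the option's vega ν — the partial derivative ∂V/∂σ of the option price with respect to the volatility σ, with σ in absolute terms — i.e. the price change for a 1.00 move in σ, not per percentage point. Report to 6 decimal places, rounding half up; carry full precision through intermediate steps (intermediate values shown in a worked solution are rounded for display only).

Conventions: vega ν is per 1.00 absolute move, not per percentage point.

price = 42.329132
ν = 23.081617

σ√T = 0.5697·√0.8405 = 0.522294
d₁ = (ln(S/K) + (r+σ²/2)T) / (σ√T) = (ln(109.12/76.45) + (0.0647+0.5697²/2)·0.8405) / 0.522294 = (0.355811 + 0.190776) / 0.522294 = 1.046512
d₂ = d₁ − σ√T = 1.046512 − 0.522294 = 0.524218
e^{−rT} = 0.947072
N(d₁) = 0.852338,  N(d₂) = 0.699937
Call price V = S·N(d₁) − K·e^{−rT}·N(d₂) = 93.007092 − 50.677960 = 42.329132
φ(d₁) = (1/√(2π))·e^{−d₁²/2} = 0.230724
ν = S·φ(d₁)·√T = 23.081617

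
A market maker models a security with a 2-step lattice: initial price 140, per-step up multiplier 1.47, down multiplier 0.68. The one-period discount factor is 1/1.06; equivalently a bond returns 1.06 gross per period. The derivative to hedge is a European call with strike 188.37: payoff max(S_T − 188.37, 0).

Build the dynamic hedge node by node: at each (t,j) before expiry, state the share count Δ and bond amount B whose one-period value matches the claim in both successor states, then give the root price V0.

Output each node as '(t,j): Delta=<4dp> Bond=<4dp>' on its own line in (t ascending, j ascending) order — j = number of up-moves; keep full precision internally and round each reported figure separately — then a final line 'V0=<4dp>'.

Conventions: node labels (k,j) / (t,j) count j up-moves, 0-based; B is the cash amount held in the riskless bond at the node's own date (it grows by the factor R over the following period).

(0,0): Delta=0.4684 Bond=-42.0654
(1,0): Delta=0.0000 Bond=0.0000
(1,1): Delta=0.7021 Bond=-92.6989
V0=23.5072

Under the risk-neutral measure, an up-move has probability p* = (R−d)/(u−d) = 0.4810 and values discount at R = 1.06.
At maturity the claim pays: V(2,0)=0.0000, V(2,1)=0.0000, V(2,2)=114.1560
(1,0): S=95.2000. Δ = (V_up−V_dn)/(S_up−S_dn) = (0.0000−0.0000)/(139.9440−64.7360) = 0.0000. V = [p*·0.0000 + (1−p*)·0.0000]/1.06 = 0.0000. B = V − Δ·S = 0.0000.
(1,1): S=205.8000. Δ = (V_up−V_dn)/(S_up−S_dn) = (114.1560−0.0000)/(302.5260−139.9440) = 0.7021. V = [p*·114.1560 + (1−p*)·0.0000]/1.06 = 51.8023. B = V − Δ·S = -92.6989.
(0,0): S=140.0000. Δ = (V_up−V_dn)/(S_up−S_dn) = (51.8023−0.0000)/(205.8000−95.2000) = 0.4684. V = [p*·51.8023 + (1−p*)·0.0000]/1.06 = 23.5072. B = V − Δ·S = -42.0654.
As a check, the time-0 holding Δ(0,0)·S0 + B(0,0) comes to 23.5072 — exactly V0.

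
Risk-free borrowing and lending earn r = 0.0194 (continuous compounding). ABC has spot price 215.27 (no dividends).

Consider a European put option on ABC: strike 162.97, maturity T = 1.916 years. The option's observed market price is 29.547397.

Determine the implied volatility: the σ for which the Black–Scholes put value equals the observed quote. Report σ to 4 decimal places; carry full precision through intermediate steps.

sigma = 0.5392

At σ = 0.5392 the Black–Scholes value reproduces the quote:
σ√T = 0.5392·√1.916 = 0.746359
d₁ = (ln(S/K) + (r+σ²/2)T) / (σ√T) = (ln(215.27/162.97) + (0.0194+0.5392²/2)·1.916) / 0.746359 = (0.278327 + 0.315696) / 0.746359 = 0.795895
d₂ = d₁ − σ√T = 0.795895 − 0.746359 = 0.049536
e^{−rT} = 0.963512
N(−d₁) = 0.213047,  N(−d₂) = 0.480246
V = K·e^{−rT}·N(−d₂) − S·N(−d₁) = 75.409940 − 45.862543 = 29.547397 (the quoted price), and the Black–Scholes price is strictly increasing in σ, so σ is unique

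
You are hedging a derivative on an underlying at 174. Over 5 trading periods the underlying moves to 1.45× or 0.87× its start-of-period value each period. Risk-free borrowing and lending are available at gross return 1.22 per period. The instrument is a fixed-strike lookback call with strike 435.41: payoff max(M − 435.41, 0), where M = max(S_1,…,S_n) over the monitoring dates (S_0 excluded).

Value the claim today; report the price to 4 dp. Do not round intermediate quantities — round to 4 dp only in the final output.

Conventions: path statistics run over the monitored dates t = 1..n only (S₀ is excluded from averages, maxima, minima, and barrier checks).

price = 47.0323

Set p* = 0.6034 (from d < R < u); the path-dependent value is the discounted p*-expectation over all price paths.
Enumerate all 2^5 = 32 price paths (U = up ×1.45, D = down ×0.87); each path with k up-moves has probability p*^k·(1−p*)^(5−k).
DDDDD: M=151.3800, payoff=0.0000, prob=0.009806
UDDDD: M=252.3000, payoff=0.0000, prob=0.014922
DUDDD: M=219.5010, payoff=0.0000, prob=0.014922
UUDDD: M=365.8350, payoff=0.0000, prob=0.022708
DDUDD: M=190.9659, payoff=0.0000, prob=0.014922
UDUDD: M=318.2765, payoff=0.0000, prob=0.022708
DUUDD: M=318.2765, payoff=0.0000, prob=0.022708
UUUDD: M=530.4607, payoff=95.0507, prob=0.034556
DDDUD: M=166.1403, payoff=0.0000, prob=0.014922
UDDUD: M=276.9005, payoff=0.0000, prob=0.022708
DUDUD: M=276.9005, payoff=0.0000, prob=0.022708
UUDUD: M=461.5009, payoff=26.0909, prob=0.034556
DDUUD: M=276.9005, payoff=0.0000, prob=0.022708
UDUUD: M=461.5009, payoff=26.0909, prob=0.034556
DUUUD: M=461.5009, payoff=26.0909, prob=0.034556
UUUUD: M=769.1681, payoff=333.7581, prob=0.052585
DDDDU: M=151.3800, payoff=0.0000, prob=0.014922
UDDDU: M=252.3000, payoff=0.0000, prob=0.022708
DUDDU: M=240.9034, payoff=0.0000, prob=0.022708
UUDDU: M=401.5057, payoff=0.0000, prob=0.034556
DDUDU: M=240.9034, payoff=0.0000, prob=0.022708
UDUDU: M=401.5057, payoff=0.0000, prob=0.034556
DUUDU: M=401.5057, payoff=0.0000, prob=0.034556
UUUDU: M=669.1762, payoff=233.7662, prob=0.052585
DDDUU: M=240.9034, payoff=0.0000, prob=0.022708
UDDUU: M=401.5057, payoff=0.0000, prob=0.034556
DUDUU: M=401.5057, payoff=0.0000, prob=0.034556
UUDUU: M=669.1762, payoff=233.7662, prob=0.052585
DDUUU: M=401.5057, payoff=0.0000, prob=0.034556
UDUUU: M=669.1762, payoff=233.7662, prob=0.052585
DUUUU: M=669.1762, payoff=233.7662, prob=0.052585
UUUUU: M=1115.2937, payoff=679.8837, prob=0.080020
Price = Σ prob·payoff / R^5 = 127.114597 / 2.702708 = 47.0323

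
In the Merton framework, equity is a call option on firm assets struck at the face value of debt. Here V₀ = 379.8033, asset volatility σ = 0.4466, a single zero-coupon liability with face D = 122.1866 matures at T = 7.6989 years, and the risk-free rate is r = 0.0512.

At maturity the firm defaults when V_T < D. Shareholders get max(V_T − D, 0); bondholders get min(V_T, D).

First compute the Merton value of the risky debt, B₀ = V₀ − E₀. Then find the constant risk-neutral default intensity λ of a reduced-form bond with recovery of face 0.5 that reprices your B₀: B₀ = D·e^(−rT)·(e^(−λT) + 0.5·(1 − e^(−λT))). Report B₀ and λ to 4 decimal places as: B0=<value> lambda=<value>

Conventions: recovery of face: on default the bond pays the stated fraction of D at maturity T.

B0=72.2977 lambda=0.0365

Equity is a call on the firm's assets struck at D = 122.1866:
d₁ = [ln(V₀/D) + (r + σ²/2)T] / (σ√T)
   = [ln(379.8033/122.1866) + (0.0512 + 0.5·0.4466²)·7.6989] / (0.4466·√7.6989)
   = [1.134104 + 1.161962] / 1.239176 = 1.852898
d₂ = d₁ − σ√T = 1.852898 − 1.239176 = 0.613721
N(d₁) = 0.968051,  N(d₂) = 0.730300,  e^(−rT) = 0.674230
E₀ = V₀·N(d₁) − D·e^(−rT)·N(d₂)
   = 379.8033·0.968051 − 122.1866·0.674230·0.730300 = 307.505625
B₀ = V₀ − E₀ = 379.8033 − 307.505625 = 72.297675
e^(−λT) = (B₀·e^(rT)/D − 0.5)/(1 − 0.5) = (72.2977·1.483173/122.1866 − 0.5)/0.5 = 0.75518417
λ = −ln(0.75518417)/7.6989 = 0.036472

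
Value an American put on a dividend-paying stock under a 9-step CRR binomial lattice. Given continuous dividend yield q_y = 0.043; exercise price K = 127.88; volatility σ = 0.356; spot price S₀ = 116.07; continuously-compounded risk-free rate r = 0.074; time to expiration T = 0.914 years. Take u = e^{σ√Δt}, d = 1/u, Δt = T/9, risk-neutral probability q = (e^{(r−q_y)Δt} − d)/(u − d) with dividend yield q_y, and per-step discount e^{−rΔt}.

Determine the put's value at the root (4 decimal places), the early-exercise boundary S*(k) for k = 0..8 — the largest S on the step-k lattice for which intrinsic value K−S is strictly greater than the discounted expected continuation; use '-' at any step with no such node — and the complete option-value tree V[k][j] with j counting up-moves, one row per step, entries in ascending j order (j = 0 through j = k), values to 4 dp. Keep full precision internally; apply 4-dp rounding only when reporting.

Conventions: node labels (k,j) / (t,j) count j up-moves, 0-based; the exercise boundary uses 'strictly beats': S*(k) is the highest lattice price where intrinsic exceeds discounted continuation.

price = 20.5570
boundary = - - - 82.5864 73.7290 82.5864 92.5080 103.6214 92.5080
tree:
20.5570
27.5866 13.4281
35.9218 19.1832 7.5386
45.2936 26.5498 11.6757 3.2721
54.1510 35.4156 17.5682 5.6136 0.8420
62.0585 45.2936 25.4994 9.4375 1.6490 0.0000
69.1179 54.1510 35.3720 15.4347 3.2295 0.0000 0.0000
75.4201 62.0585 45.2936 24.2586 6.3248 0.0000 0.0000 0.0000
81.0465 69.1179 54.1510 35.3720 12.3867 0.0000 0.0000 0.0000 0.0000
86.0694 75.4201 62.0585 45.2936 24.2586 0.0000 0.0000 0.0000 0.0000 0.0000

params: Δt=0.10156 u=1.12014 d=0.89275 q=0.48554 e^(-rΔt)=0.99251
t_9 payoffs: 86.0694 75.4201 62.0585 45.2936 24.2586 0.0000 0.0000 0.0000 0.0000 0.0000
t_8: node(8,0) S=46.8335 payoff=81.0465 vs cont=80.2931 → 81.0465 [stop]  node(8,1) S=58.7621 payoff=69.1179 vs cont=68.4165 → 69.1179 [stop]  node(8,2) S=73.7290 payoff=54.1510 vs cont=53.5148 → 54.1510 [stop]  node(8,3) S=92.5080 payoff=35.3720 vs cont=34.8177 → 35.3720 [stop]  node(8,4) S=116.0700 payoff=11.8100 vs cont=12.3867 → 12.3867 [wait]  node(8,5) S=145.6333 payoff=0.0000 vs cont=0.0000 → 0.0000 [wait]  node(8,6) S=182.7265 payoff=0.0000 vs cont=0.0000 → 0.0000 [wait]  node(8,7) S=229.2675 payoff=0.0000 vs cont=0.0000 → 0.0000 [wait]  node(8,8) S=287.6625 payoff=0.0000 vs cont=0.0000 → 0.0000 [wait]  ⇒ S*(8)=92.5080
t_7: node(7,0) S=52.4599 payoff=75.4201 vs cont=74.6913 → 75.4201 [stop]  node(7,1) S=65.8215 payoff=62.0585 vs cont=61.3879 → 62.0585 [stop]  node(7,2) S=82.5864 payoff=45.2936 vs cont=44.6960 → 45.2936 [stop]  node(7,3) S=103.6214 payoff=24.2586 vs cont=24.0306 → 24.2586 [stop]  node(7,4) S=130.0141 payoff=0.0000 vs cont=6.3248 → 6.3248 [wait]  node(7,5) S=163.1290 payoff=0.0000 vs cont=0.0000 → 0.0000 [wait]  node(7,6) S=204.6784 payoff=0.0000 vs cont=0.0000 → 0.0000 [wait]  node(7,7) S=256.8105 payoff=0.0000 vs cont=0.0000 → 0.0000 [wait]  ⇒ S*(7)=103.6214
t_6: node(6,0) S=58.7621 payoff=69.1179 vs cont=68.4165 → 69.1179 [stop]  node(6,1) S=73.7290 payoff=54.1510 vs cont=53.5148 → 54.1510 [stop]  node(6,2) S=92.5080 payoff=35.3720 vs cont=34.8177 → 35.3720 [stop]  node(6,3) S=116.0700 payoff=11.8100 vs cont=15.4347 → 15.4347 [wait]  node(6,4) S=145.6333 payoff=0.0000 vs cont=3.2295 → 3.2295 [wait]  node(6,5) S=182.7265 payoff=0.0000 vs cont=0.0000 → 0.0000 [wait]  node(6,6) S=229.2675 payoff=0.0000 vs cont=0.0000 → 0.0000 [wait]  ⇒ S*(6)=92.5080
t_5: node(5,0) S=65.8215 payoff=62.0585 vs cont=61.3879 → 62.0585 [stop]  node(5,1) S=82.5864 payoff=45.2936 vs cont=44.6960 → 45.2936 [stop]  node(5,2) S=103.6214 payoff=24.2586 vs cont=25.4994 → 25.4994 [wait]  node(5,3) S=130.0141 payoff=0.0000 vs cont=9.4375 → 9.4375 [wait]  node(5,4) S=163.1290 payoff=0.0000 vs cont=1.6490 → 1.6490 [wait]  node(5,5) S=204.6784 payoff=0.0000 vs cont=0.0000 → 0.0000 [wait]  ⇒ S*(5)=82.5864
t_4: node(4,0) S=73.7290 payoff=54.1510 vs cont=53.5148 → 54.1510 [stop]  node(4,1) S=92.5080 payoff=35.3720 vs cont=35.4156 → 35.4156 [wait]  node(4,2) S=116.0700 payoff=11.8100 vs cont=17.5682 → 17.5682 [wait]  node(4,3) S=145.6333 payoff=0.0000 vs cont=5.6136 → 5.6136 [wait]  node(4,4) S=182.7265 payoff=0.0000 vs cont=0.8420 → 0.8420 [wait]  ⇒ S*(4)=73.7290
t_3: node(3,0) S=82.5864 payoff=45.2936 vs cont=44.7170 → 45.2936 [stop]  node(3,1) S=103.6214 payoff=24.2586 vs cont=26.5498 → 26.5498 [wait]  node(3,2) S=130.0141 payoff=0.0000 vs cont=11.6757 → 11.6757 [wait]  node(3,3) S=163.1290 payoff=0.0000 vs cont=3.2721 → 3.2721 [wait]  ⇒ S*(3)=82.5864
t_2: node(2,0) S=92.5080 payoff=35.3720 vs cont=35.9218 → 35.9218 [wait]  node(2,1) S=116.0700 payoff=11.8100 vs cont=19.1832 → 19.1832 [wait]  node(2,2) S=145.6333 payoff=0.0000 vs cont=7.5386 → 7.5386 [wait]  ⇒ S*(2)=-
t_1: node(1,0) S=103.6214 payoff=24.2586 vs cont=27.5866 → 27.5866 [wait]  node(1,1) S=130.0141 payoff=0.0000 vs cont=13.4281 → 13.4281 [wait]  ⇒ S*(1)=-
t_0: node(0,0) S=116.0700 payoff=11.8100 vs cont=20.5570 → 20.5570 [wait]  ⇒ S*(0)=-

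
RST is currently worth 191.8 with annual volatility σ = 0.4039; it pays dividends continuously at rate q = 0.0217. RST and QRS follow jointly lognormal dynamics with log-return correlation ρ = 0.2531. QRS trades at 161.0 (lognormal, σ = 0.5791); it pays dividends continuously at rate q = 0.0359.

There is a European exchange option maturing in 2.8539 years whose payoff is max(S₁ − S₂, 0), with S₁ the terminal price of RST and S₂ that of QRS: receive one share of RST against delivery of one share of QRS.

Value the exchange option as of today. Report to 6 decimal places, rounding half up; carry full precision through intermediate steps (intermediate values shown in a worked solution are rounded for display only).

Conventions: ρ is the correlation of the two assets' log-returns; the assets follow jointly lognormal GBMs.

σ_eff = √(σ₁² + σ₂² − 2ρσ₁σ₂) = √(0.4039² + 0.5791² − 2·0.2531·0.4039·0.5791) = 0.616517
d₁ = (ln(S₁/S₂) + (q₂ − q₁ + σ_eff²/2)T) / (σ_eff√T) = (ln(191.8/161.0) + (0.0359 − 0.0217 + 0.190046)·2.8539) / 1.041512 = 0.727738
d₂ = d₁ − σ_eff√T = 0.727738 − 1.041512 = -0.313774
N(d₁) = 0.766613,  N(d₂) = 0.376846
V = S₁·e^{−q₁T}·N(d₁) − S₂·e^{−q₂T}·N(d₂) = 138.206687 − 54.763936 = 83.442751
Key observation: pricing in QRS-units makes this a unit-strike call on the ratio S₁/S₂ — the risk-free rate cancels and cannot affect the value.

exchange price = 83.442751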